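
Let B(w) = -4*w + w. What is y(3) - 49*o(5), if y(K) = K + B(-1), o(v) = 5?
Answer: -239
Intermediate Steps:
B(w) = -3*w
y(K) = 3 + K (y(K) = K - 3*(-1) = K + 3 = 3 + K)
y(3) - 49*o(5) = (3 + 3) - 49*5 = 6 - 245 = -239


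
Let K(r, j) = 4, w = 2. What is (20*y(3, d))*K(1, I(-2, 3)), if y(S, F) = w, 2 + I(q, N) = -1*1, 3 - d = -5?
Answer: 160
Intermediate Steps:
d = 8 (d = 3 - 1*(-5) = 3 + 5 = 8)
I(q, N) = -3 (I(q, N) = -2 - 1*1 = -2 - 1 = -3)
y(S, F) = 2
(20*y(3, d))*K(1, I(-2, 3)) = (20*2)*4 = 40*4 = 160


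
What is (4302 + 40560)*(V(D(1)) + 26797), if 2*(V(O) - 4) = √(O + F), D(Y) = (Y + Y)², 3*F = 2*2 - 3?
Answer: 1202346462 + 7477*√39 ≈ 1.2024e+9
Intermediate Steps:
F = ⅓ (F = (2*2 - 3)/3 = (4 - 3)/3 = (⅓)*1 = ⅓ ≈ 0.33333)
D(Y) = 4*Y² (D(Y) = (2*Y)² = 4*Y²)
V(O) = 4 + √(⅓ + O)/2 (V(O) = 4 + √(O + ⅓)/2 = 4 + √(⅓ + O)/2)
(4302 + 40560)*(V(D(1)) + 26797) = (4302 + 40560)*((4 + √(3 + 9*(4*1²))/6) + 26797) = 44862*((4 + √(3 + 9*(4*1))/6) + 26797) = 44862*((4 + √(3 + 9*4)/6) + 26797) = 44862*((4 + √(3 + 36)/6) + 26797) = 44862*((4 + √39/6) + 26797) = 44862*(26801 + √39/6) = 1202346462 + 7477*√39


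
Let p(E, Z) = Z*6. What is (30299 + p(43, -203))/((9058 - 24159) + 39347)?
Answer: 29081/24246 ≈ 1.1994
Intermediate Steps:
p(E, Z) = 6*Z
(30299 + p(43, -203))/((9058 - 24159) + 39347) = (30299 + 6*(-203))/((9058 - 24159) + 39347) = (30299 - 1218)/(-15101 + 39347) = 29081/24246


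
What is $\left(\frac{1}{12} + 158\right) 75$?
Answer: $\frac{47425}{4} \approx 11856.0$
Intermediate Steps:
$\left(\frac{1}{12} + 158\right) 75 = \frac{1897}{12} \cdot 75 = \frac{47425}{4}$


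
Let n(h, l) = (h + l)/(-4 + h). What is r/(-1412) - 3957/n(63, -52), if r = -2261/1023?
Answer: -30657425047/1444476 ≈ -21224.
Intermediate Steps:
n(h, l) = (h + l)/(-4 + h)
r = -2261/1023 (r = -2261*1/1023 = -2261/1023 ≈ -2.2102)
r/(-1412) - 3957/n(63, -52) = -2261/1023/(-1412) - 3957*(-4 + 63)/(63 - 52) = -2261/1023*(-1/1412) - 3957/(11/59) = 2261/1444476 - 3957/((1/59)*11) = 2261/1444476 - 3957/11/59 = 2261/1444476 - 3957*59/11 = 2261/1444476 - 233463/11 = -30657425047/1444476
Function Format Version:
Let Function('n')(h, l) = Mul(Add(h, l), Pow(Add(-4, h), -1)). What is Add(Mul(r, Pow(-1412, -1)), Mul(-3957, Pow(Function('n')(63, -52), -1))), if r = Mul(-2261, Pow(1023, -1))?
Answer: Rational(-30657425047, 1444476) ≈ -21224.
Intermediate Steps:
Function('n')(h, l) = Mul(Pow(Add(-4, h), -1), Add(h, l))
r = Rational(-2261, 1023) (r = Mul(-2261, Rational(1, 1023)) = Rational(-2261, 1023) ≈ -2.2102)
Add(Mul(r, Pow(-1412, -1)), Mul(-3957, Pow(Function('n')(63, -52), -1))) = Add(Mul(Rational(-2261, 1023), Pow(-1412, -1)), Mul(-3957, Pow(Mul(Pow(Add(-4, 63), -1), Add(63, -52)), -1))) = Add(Mul(Rational(-2261, 1023), Rational(-1, 1412)), Mul(-3957, Pow(Mul(Pow(59, -1), 11), -1))) = Add(Rational(2261, 1444476), Mul(-3957, Pow(Mul(Rational(1, 59), 11), -1))) = Add(Rational(2261, 1444476), Mul(-3957, Pow(Rational(11, 59), -1))) = Add(Rational(2261, 1444476), Mul(-3957, Rational(59, 11))) = Add(Rational(2261, 1444476), Rational(-233463, 11)) = Rational(-30657425047, 1444476)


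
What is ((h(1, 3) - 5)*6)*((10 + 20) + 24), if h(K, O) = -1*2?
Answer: -2268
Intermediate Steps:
h(K, O) = -2
((h(1, 3) - 5)*6)*((10 + 20) + 24) = ((-2 - 5)*6)*((10 + 20) + 24) = (-7*6)*(30 + 24) = -42*54 = -2268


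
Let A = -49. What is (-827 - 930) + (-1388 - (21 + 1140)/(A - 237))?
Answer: -898309/286 ≈ -3140.9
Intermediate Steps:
(-827 - 930) + (-1388 - (21 + 1140)/(A - 237)) = (-827 - 930) + (-1388 - (21 + 1140)/(-49 - 237)) = -1757 + (-1388 - 1161/(-286)) = -1757 + (-1388 - 1161*(-1)/286) = -1757 + (-1388 - 1*(-1161/286)) = -1757 + (-1388 + 1161/286) = -1757 - 395807/286 = -898309/286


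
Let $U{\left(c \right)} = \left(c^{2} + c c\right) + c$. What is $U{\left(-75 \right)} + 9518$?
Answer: $20693$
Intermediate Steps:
$U{\left(c \right)} = c + 2 c^{2}$ ($U{\left(c \right)} = \left(c^{2} + c^{2}\right) + c = 2 c^{2} + c = c + 2 c^{2}$)
$U{\left(-75 \right)} + 9518 = - 75 \left(1 + 2 \left(-75\right)\right) + 9518 = - 75 \left(1 - 150\right) + 9518 = \left(-75\right) \left(-149\right) + 9518 = 11175 + 9518 = 20693$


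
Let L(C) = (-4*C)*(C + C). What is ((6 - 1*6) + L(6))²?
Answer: 82944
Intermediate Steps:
L(C) = -8*C² (L(C) = (-4*C)*(2*C) = -8*C²)
((6 - 1*6) + L(6))² = ((6 - 1*6) - 8*6²)² = ((6 - 6) - 8*36)² = (0 - 288)² = (-288)² = 82944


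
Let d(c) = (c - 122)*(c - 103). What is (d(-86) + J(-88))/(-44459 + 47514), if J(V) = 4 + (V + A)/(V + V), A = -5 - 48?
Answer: 532289/41360 ≈ 12.870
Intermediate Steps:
A = -53
J(V) = 4 + (-53 + V)/(2*V) (J(V) = 4 + (V - 53)/(V + V) = 4 + (-53 + V)/((2*V)) = 4 + (-53 + V)*(1/(2*V)) = 4 + (-53 + V)/(2*V))
d(c) = (-122 + c)*(-103 + c)
(d(-86) + J(-88))/(-44459 + 47514) = ((12566 + (-86)**2 - 225*(-86)) + (1/2)*(-53 + 9*(-88))/(-88))/(-44459 + 47514) = ((12566 + 7396 + 19350) + (1/2)*(-1/88)*(-53 - 792))/3055 = (39312 + (1/2)*(-1/88)*(-845))*(1/3055) = (39312 + 845/176)*(1/3055) = (6919757/176)*(1/3055) = 532289/41360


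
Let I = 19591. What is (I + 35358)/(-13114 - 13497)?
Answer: -54949/26611 ≈ -2.0649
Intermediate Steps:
(I + 35358)/(-13114 - 13497) = (19591 + 35358)/(-13114 - 13497) = 54949/(-26611) = 54949*(-1/26611) = -54949/26611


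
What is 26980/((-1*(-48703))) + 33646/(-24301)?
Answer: -983020158/1183531603 ≈ -0.83058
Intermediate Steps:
26980/((-1*(-48703))) + 33646/(-24301) = 26980/48703 + 33646*(-1/24301) = 26980*(1/48703) - 33646/24301 = 26980/48703 - 33646/24301 = -983020158/1183531603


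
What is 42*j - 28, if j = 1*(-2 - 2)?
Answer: -196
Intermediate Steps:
j = -4 (j = 1*(-4) = -4)
42*j - 28 = 42*(-4) - 28 = -168 - 28 = -196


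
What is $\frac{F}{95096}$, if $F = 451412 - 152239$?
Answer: $\frac{299173}{95096} \approx 3.146$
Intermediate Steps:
$F = 299173$ ($F = 451412 - 152239 = 299173$)
$\frac{F}{95096} = \frac{299173}{95096}$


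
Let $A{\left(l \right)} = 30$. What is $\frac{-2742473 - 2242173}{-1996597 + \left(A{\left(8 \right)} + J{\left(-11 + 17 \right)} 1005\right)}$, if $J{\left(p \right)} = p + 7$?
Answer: $\frac{2492323}{991751} \approx 2.5131$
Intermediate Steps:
$J{\left(p \right)} = 7 + p$
$\frac{-2742473 - 2242173}{-1996597 + \left(A{\left(8 \right)} + J{\left(-11 + 17 \right)} 1005\right)} = \frac{-2742473 - 2242173}{-1996597 + \left(30 + \left(7 + \left(-11 + 17\right)\right) 1005\right)} = - \frac{4984646}{-1996597 + \left(30 + \left(7 + 6\right) 1005\right)} = - \frac{4984646}{-1996597 + \left(30 + 13 \cdot 1005\right)} = - \frac{4984646}{-1996597 + \left(30 + 13065\right)} = - \frac{4984646}{-1996597 + 13095} = - \frac{4984646}{-1983502} = \left(-4984646\right) \left(- \frac{1}{1983502}\right) = \frac{2492323}{991751}$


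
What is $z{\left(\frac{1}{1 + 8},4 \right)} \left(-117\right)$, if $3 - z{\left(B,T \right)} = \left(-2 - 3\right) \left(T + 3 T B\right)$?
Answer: $-3471$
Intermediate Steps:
$z{\left(B,T \right)} = 3 + 5 T + 15 B T$ ($z{\left(B,T \right)} = 3 - \left(-2 - 3\right) \left(T + 3 T B\right) = 3 - - 5 \left(T + 3 B T\right) = 3 - \left(- 5 T - 15 B T\right) = 3 + \left(5 T + 15 B T\right) = 3 + 5 T + 15 B T$)
$z{\left(\frac{1}{1 + 8},4 \right)} \left(-117\right) = \left(3 + 5 \cdot 4 + 15 \frac{1}{1 + 8} \cdot 4\right) \left(-117\right) = \left(3 + 20 + 15 \cdot \frac{1}{9} \cdot 4\right) \left(-117\right) = \left(3 + 20 + \frac{20}{3}\right) \left(-117\right) = \frac{89}{3} \left(-117\right) = -3471$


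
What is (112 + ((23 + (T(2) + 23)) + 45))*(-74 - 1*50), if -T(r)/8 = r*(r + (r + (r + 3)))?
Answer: -7316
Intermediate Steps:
T(r) = -8*r*(3 + 3*r) (T(r) = -8*r*(r + (r + (r + 3))) = -8*r*(r + (r + (3 + r))) = -8*r*(r + (3 + 2*r)) = -8*r*(3 + 3*r))
(112 + ((23 + (T(2) + 23)) + 45))*(-74 - 1*50) = (112 + ((23 + (-24*2*(1 + 2) + 23)) + 45))*(-74 - 1*50) = (112 + ((23 + (-24*2*3 + 23)) + 45))*(-74 - 50) = (112 + ((23 + (-144 + 23)) + 45))*(-124) = (112 + ((23 - 121) + 45))*(-124) = (112 + (-98 + 45))*(-124) = (112 - 53)*(-124) = 59*(-124) = -7316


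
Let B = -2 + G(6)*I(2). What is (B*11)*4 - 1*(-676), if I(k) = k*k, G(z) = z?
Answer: 1644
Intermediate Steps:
I(k) = k²
B = 22 (B = -2 + 6*2² = -2 + 6*4 = -2 + 24 = 22)
(B*11)*4 - 1*(-676) = (22*11)*4 - 1*(-676) = 242*4 + 676 = 968 + 676 = 1644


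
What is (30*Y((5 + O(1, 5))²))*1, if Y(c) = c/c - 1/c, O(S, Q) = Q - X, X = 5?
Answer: 144/5 ≈ 28.800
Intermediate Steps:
O(S, Q) = -5 + Q (O(S, Q) = Q - 1*5 = Q - 5 = -5 + Q)
Y(c) = 1 - 1/c
(30*Y((5 + O(1, 5))²))*1 = (30*((-1 + (5 + (-5 + 5))²)/((5 + (-5 + 5))²)))*1 = (30*((-1 + (5 + 0)²)/((5 + 0)²)))*1 = (30*((-1 + 5²)/(5²)))*1 = (30*((-1 + 25)/25))*1 = (30*((1/25)*24))*1 = (30*(24/25))*1 = (144/5)*1 = 144/5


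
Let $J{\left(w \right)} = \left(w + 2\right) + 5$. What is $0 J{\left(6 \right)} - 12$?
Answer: $-12$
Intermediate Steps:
$J{\left(w \right)} = 7 + w$ ($J{\left(w \right)} = \left(2 + w\right) + 5 = 7 + w$)
$0 J{\left(6 \right)} - 12 = 0 \left(7 + 6\right) - 12 = 0 \cdot 13 - 12 = 0 - 12 = -12$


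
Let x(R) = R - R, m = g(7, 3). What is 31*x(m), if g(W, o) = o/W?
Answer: 0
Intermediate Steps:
m = 3/7 ≈ 0.42857
x(R) = 0
31*x(m) = 31*0 = 0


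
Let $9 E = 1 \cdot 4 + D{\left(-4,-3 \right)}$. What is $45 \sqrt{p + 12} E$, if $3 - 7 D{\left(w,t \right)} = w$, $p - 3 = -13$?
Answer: $25 \sqrt{2} \approx 35.355$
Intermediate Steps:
$p = -10$ ($p = 3 - 13 = -10$)
$D{\left(w,t \right)} = \frac{3}{7} - \frac{w}{7}$
$E = \frac{5}{9}$ ($E = \frac{1 \cdot 4 + \left(\frac{3}{7} - - \frac{4}{7}\right)}{9} = \frac{4 + \left(\frac{3}{7} + \frac{4}{7}\right)}{9} = \frac{4 + 1}{9} = \frac{1}{9} \cdot 5 = \frac{5}{9} \approx 0.55556$)
$45 \sqrt{p + 12} E = 45 \sqrt{-10 + 12} \cdot \frac{5}{9} = 45 \sqrt{2} \cdot \frac{5}{9} = 25 \sqrt{2}$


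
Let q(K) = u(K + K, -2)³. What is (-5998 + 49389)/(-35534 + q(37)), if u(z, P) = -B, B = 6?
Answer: -43391/35750 ≈ -1.2137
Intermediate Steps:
u(z, P) = -6 (u(z, P) = -1*6 = -6)
q(K) = -216 (q(K) = (-6)³ = -216)
(-5998 + 49389)/(-35534 + q(37)) = (-5998 + 49389)/(-35534 - 216) = 43391/(-35750) = 43391*(-1/35750) = -43391/35750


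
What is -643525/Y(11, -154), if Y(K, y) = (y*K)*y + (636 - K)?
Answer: -643525/261501 ≈ -2.4609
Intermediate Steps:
Y(K, y) = 636 - K + K*y² (Y(K, y) = (K*y)*y + (636 - K) = K*y² + (636 - K) = 636 - K + K*y²)
-643525/Y(11, -154) = -643525/(636 - 1*11 + 11*(-154)²) = -643525/(636 - 11 + 11*23716) = -643525/(636 - 11 + 260876) = -643525/261501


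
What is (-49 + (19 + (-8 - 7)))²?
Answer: 2025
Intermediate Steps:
(-49 + (19 + (-8 - 7)))² = (-49 + (19 - 15))² = (-49 + 4)² = (-45)² = 2025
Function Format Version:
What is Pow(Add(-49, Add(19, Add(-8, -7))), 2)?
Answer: 2025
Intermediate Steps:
Pow(Add(-49, Add(19, Add(-8, -7))), 2) = Pow(Add(-49, Add(19, -15)), 2) = Pow(Add(-49, 4), 2) = Pow(-45, 2) = 2025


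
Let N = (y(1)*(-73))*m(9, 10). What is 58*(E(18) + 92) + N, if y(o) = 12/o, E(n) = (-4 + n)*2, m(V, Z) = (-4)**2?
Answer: -7056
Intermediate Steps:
m(V, Z) = 16
E(n) = -8 + 2*n
N = -14016 (N = ((12/1)*(-73))*16 = ((12*1)*(-73))*16 = (12*(-73))*16 = -876*16 = -14016)
58*(E(18) + 92) + N = 58*((-8 + 2*18) + 92) - 14016 = 58*((-8 + 36) + 92) - 14016 = 58*(28 + 92) - 14016 = 58*120 - 14016 = 6960 - 14016 = -7056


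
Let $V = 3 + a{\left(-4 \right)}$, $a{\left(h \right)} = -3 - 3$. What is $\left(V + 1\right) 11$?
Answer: $-22$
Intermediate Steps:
$a{\left(h \right)} = -6$ ($a{\left(h \right)} = -3 - 3 = -6$)
$V = -3$ ($V = 3 - 6 = -3$)
$\left(V + 1\right) 11 = \left(-3 + 1\right) 11 = \left(-2\right) 11 = -22$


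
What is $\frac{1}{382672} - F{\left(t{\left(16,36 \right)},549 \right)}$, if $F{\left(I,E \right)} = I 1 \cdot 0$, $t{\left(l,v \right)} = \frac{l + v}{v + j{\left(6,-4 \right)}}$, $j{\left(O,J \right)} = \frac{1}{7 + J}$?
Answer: $\frac{1}{382672} \approx 2.6132 \cdot 10^{-6}$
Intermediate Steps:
$t{\left(l,v \right)} = \frac{l + v}{\frac{1}{3} + v}$ ($t{\left(l,v \right)} = \frac{l + v}{v + \frac{1}{7 - 4}} = \frac{l + v}{v + \frac{1}{3}} = \frac{l + v}{\frac{1}{3} + v}$)
$F{\left(I,E \right)} = 0$ ($F{\left(I,E \right)} = I 0 = 0$)
$\frac{1}{382672} - F{\left(t{\left(16,36 \right)},549 \right)} = \frac{1}{382672} - 0 = \frac{1}{382672} + 0 = \frac{1}{382672}$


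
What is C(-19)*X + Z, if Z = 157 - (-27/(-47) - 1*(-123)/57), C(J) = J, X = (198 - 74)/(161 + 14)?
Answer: 22004267/156275 ≈ 140.80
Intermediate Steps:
X = 124/175 ≈ 0.70857
Z = 137761/893 (Z = 157 - (-27*(-1/47) + 123*(1/57)) = 157 - (27/47 + 41/19) = 157 - 1*2440/893 = 157 - 2440/893 = 137761/893 ≈ 154.27)
C(-19)*X + Z = -19*124/175 + 137761/893 = -2356/175 + 137761/893 = 22004267/156275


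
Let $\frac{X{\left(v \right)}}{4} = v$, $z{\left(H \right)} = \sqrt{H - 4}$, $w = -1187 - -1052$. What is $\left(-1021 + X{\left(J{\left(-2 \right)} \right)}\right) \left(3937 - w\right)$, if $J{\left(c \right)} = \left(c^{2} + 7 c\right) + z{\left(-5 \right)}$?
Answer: $-4320392 + 48864 i \approx -4.3204 \cdot 10^{6} + 48864.0 i$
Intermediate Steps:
$w = -135$ ($w = -1187 + 1052 = -135$)
$z{\left(H \right)} = \sqrt{-4 + H}$
$J{\left(c \right)} = c^{2} + 3 i + 7 c$ ($J{\left(c \right)} = \left(c^{2} + 7 c\right) + \sqrt{-4 - 5} = \left(c^{2} + 7 c\right) + \sqrt{-9} = \left(c^{2} + 7 c\right) + 3 i = c^{2} + 3 i + 7 c$)
$X{\left(v \right)} = 4 v$
$\left(-1021 + X{\left(J{\left(-2 \right)} \right)}\right) \left(3937 - w\right) = \left(-1021 + 4 \left(\left(-2\right)^{2} + 3 i + 7 \left(-2\right)\right)\right) \left(3937 - -135\right) = \left(-1021 + 4 \left(4 + 3 i - 14\right)\right) \left(3937 + 135\right) = \left(-1021 + 4 \left(-10 + 3 i\right)\right) 4072 = \left(-1021 - \left(40 - 12 i\right)\right) 4072 = \left(-1061 + 12 i\right) 4072 = -4320392 + 48864 i$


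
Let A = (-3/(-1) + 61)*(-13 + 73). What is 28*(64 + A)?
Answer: 109312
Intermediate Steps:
A = 3840 (A = (-3*(-1) + 61)*60 = (3 + 61)*60 = 64*60 = 3840)
28*(64 + A) = 28*(64 + 3840) = 28*3904 = 109312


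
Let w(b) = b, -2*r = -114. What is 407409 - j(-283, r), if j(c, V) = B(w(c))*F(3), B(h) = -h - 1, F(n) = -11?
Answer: 410511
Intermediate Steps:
r = 57 (r = -½*(-114) = 57)
B(h) = -1 - h
j(c, V) = 11 + 11*c (j(c, V) = (-1 - c)*(-11) = 11 + 11*c)
407409 - j(-283, r) = 407409 - (11 + 11*(-283)) = 407409 - (11 - 3113) = 407409 - 1*(-3102) = 407409 + 3102 = 410511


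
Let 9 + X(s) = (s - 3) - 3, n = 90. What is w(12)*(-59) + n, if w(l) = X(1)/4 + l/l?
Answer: 475/2 ≈ 237.50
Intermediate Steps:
X(s) = -15 + s (X(s) = -9 + ((s - 3) - 3) = -9 + ((-3 + s) - 3) = -9 + (-6 + s) = -15 + s)
w(l) = -5/2 (w(l) = (-15 + 1)/4 + l/l = -14*¼ + 1 = -7/2 + 1 = -5/2)
w(12)*(-59) + n = -5/2*(-59) + 90 = 295/2 + 90 = 475/2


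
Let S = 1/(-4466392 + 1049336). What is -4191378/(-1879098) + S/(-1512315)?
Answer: 3609939596579165503/1618424841675489120 ≈ 2.2305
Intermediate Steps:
S = -1/3417056 (S = 1/(-3417056) = -1/3417056 ≈ -2.9265e-7)
-4191378/(-1879098) + S/(-1512315) = -4191378/(-1879098) - 1/3417056/(-1512315) = -4191378*(-1/1879098) - 1/3417056*(-1/1512315) = 698563/313183 + 1/5167665044640 = 3609939596579165503/1618424841675489120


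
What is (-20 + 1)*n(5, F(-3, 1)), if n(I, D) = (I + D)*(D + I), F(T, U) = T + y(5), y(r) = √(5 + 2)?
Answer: -209 - 76*√7 ≈ -410.08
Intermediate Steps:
y(r) = √7
F(T, U) = T + √7
n(I, D) = (D + I)² (n(I, D) = (D + I)*(D + I) = (D + I)²)
(-20 + 1)*n(5, F(-3, 1)) = (-20 + 1)*((-3 + √7) + 5)² = -19*(2 + √7)²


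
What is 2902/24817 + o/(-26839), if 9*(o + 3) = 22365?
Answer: 16290984/666063463 ≈ 0.024459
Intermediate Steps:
o = 2482 (o = -3 + (1/9)*22365 = -3 + 2485 = 2482)
2902/24817 + o/(-26839) = 2902/24817 + 2482/(-26839) = 2902*(1/24817) + 2482*(-1/26839) = 2902/24817 - 2482/26839 = 16290984/666063463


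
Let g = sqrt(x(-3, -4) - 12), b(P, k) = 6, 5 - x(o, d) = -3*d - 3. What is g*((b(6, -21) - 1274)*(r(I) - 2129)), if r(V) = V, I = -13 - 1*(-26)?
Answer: 10732352*I ≈ 1.0732e+7*I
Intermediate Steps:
x(o, d) = 8 + 3*d (x(o, d) = 5 - (-3*d - 3) = 5 - (-3 - 3*d) = 5 + (3 + 3*d) = 8 + 3*d)
I = 13 (I = -13 + 26 = 13)
g = 4*I (g = sqrt((8 + 3*(-4)) - 12) = sqrt((8 - 12) - 12) = sqrt(-4 - 12) = sqrt(-16) = 4*I ≈ 4.0*I)
g*((b(6, -21) - 1274)*(r(I) - 2129)) = (4*I)*((6 - 1274)*(13 - 2129)) = (4*I)*(-1268*(-2116)) = (4*I)*2683088 = 10732352*I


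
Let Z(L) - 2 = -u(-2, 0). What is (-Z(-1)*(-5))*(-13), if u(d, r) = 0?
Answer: -130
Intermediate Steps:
Z(L) = 2 (Z(L) = 2 - 1*0 = 2 + 0 = 2)
(-Z(-1)*(-5))*(-13) = (-1*2*(-5))*(-13) = -2*(-5)*(-13) = 10*(-13) = -130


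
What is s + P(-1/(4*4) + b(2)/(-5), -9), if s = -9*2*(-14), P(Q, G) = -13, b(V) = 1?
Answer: 239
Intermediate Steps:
s = 252 (s = -18*(-14) = 252)
s + P(-1/(4*4) + b(2)/(-5), -9) = 252 - 13 = 239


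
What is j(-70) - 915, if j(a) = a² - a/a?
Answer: 3984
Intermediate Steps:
j(a) = -1 + a² (j(a) = a² - 1*1 = a² - 1 = -1 + a²)
j(-70) - 915 = (-1 + (-70)²) - 915 = (-1 + 4900) - 915 = 4899 - 915 = 3984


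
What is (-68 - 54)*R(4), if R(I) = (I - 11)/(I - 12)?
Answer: -427/4 ≈ -106.75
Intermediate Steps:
R(I) = (-11 + I)/(-12 + I)
(-68 - 54)*R(4) = (-68 - 54)*((-11 + 4)/(-12 + 4)) = -122*(-7)/(-8) = -(-61)*(-7)/4 = -122*7/8 = -427/4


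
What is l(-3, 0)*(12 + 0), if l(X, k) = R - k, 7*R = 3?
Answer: 36/7 ≈ 5.1429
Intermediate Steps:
R = 3/7 (R = (1/7)*3 = 3/7 ≈ 0.42857)
l(X, k) = 3/7 - k
l(-3, 0)*(12 + 0) = (3/7 - 1*0)*(12 + 0) = (3/7 + 0)*12 = (3/7)*12 = 36/7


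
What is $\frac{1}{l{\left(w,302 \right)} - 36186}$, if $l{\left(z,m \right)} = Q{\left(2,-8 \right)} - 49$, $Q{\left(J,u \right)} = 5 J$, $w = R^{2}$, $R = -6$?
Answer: $- \frac{1}{36225} \approx -2.7605 \cdot 10^{-5}$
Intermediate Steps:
$w = 36$ ($w = \left(-6\right)^{2} = 36$)
$l{\left(z,m \right)} = -39$ ($l{\left(z,m \right)} = 5 \cdot 2 - 49 = 10 - 49 = -39$)
$\frac{1}{l{\left(w,302 \right)} - 36186} = \frac{1}{-39 - 36186} = \frac{1}{-36225} = - \frac{1}{36225}$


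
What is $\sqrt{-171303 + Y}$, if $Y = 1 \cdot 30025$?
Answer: $i \sqrt{141278} \approx 375.87 i$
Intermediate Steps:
$Y = 30025$
$\sqrt{-171303 + Y} = \sqrt{-171303 + 30025} = \sqrt{-141278} = i \sqrt{141278}$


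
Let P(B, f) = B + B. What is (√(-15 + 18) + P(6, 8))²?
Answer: (12 + √3)² ≈ 188.57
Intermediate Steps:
P(B, f) = 2*B
(√(-15 + 18) + P(6, 8))² = (√(-15 + 18) + 2*6)² = (√3 + 12)² = (12 + √3)²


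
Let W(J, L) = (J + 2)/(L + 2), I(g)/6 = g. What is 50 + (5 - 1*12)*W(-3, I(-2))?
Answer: 493/10 ≈ 49.300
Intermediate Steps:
I(g) = 6*g
W(J, L) = (2 + J)/(2 + L)
50 + (5 - 1*12)*W(-3, I(-2)) = 50 + (5 - 1*12)*((2 - 3)/(2 + 6*(-2))) = 50 + (5 - 12)*(-1/(2 - 12)) = 50 - 7*(-1)/(-10) = 50 - (-7)*(-1)/10 = 50 - 7*1/10 = 50 - 7/10 = 493/10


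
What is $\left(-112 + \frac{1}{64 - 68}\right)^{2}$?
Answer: $\frac{201601}{16} \approx 12600.0$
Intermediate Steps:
$\left(-112 + \frac{1}{64 - 68}\right)^{2} = \left(-112 + \frac{1}{-4}\right)^{2} = \left(-112 - \frac{1}{4}\right)^{2} = \left(- \frac{449}{4}\right)^{2} = \frac{201601}{16}$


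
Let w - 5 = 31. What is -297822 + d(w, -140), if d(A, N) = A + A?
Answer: -297750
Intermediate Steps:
w = 36 (w = 5 + 31 = 36)
d(A, N) = 2*A
-297822 + d(w, -140) = -297822 + 2*36 = -297822 + 72 = -297750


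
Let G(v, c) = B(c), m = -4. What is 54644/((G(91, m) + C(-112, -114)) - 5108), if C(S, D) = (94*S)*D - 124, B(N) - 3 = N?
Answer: 54644/1194959 ≈ 0.045729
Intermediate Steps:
B(N) = 3 + N
G(v, c) = 3 + c
C(S, D) = -124 + 94*D*S (C(S, D) = 94*D*S - 124 = -124 + 94*D*S)
54644/((G(91, m) + C(-112, -114)) - 5108) = 54644/(((3 - 4) + (-124 + 94*(-114)*(-112))) - 5108) = 54644/((-1 + (-124 + 1200192)) - 5108) = 54644/((-1 + 1200068) - 5108) = 54644/(1200067 - 5108) = 54644/1194959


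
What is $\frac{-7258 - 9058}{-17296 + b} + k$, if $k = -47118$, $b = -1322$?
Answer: $- \frac{438613304}{9309} \approx -47117.0$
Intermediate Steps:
$\frac{-7258 - 9058}{-17296 + b} + k = \frac{-7258 - 9058}{-17296 - 1322} - 47118 = - \frac{16316}{-18618} - 47118 = \left(-16316\right) \left(- \frac{1}{18618}\right) - 47118 = \frac{8158}{9309} - 47118 = - \frac{438613304}{9309}$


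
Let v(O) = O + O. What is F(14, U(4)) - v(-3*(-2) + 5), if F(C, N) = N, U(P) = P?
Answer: -18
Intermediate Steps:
v(O) = 2*O
F(14, U(4)) - v(-3*(-2) + 5) = 4 - 2*(-3*(-2) + 5) = 4 - 2*(6 + 5) = 4 - 2*11 = 4 - 1*22 = 4 - 22 = -18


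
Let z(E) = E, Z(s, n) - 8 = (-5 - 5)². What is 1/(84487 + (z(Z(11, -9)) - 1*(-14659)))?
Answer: 1/99254 ≈ 1.0075e-5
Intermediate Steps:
Z(s, n) = 108 (Z(s, n) = 8 + (-5 - 5)² = 8 + (-10)² = 8 + 100 = 108)
1/(84487 + (z(Z(11, -9)) - 1*(-14659))) = 1/(84487 + (108 - 1*(-14659))) = 1/(84487 + (108 + 14659)) = 1/(84487 + 14767) = 1/99254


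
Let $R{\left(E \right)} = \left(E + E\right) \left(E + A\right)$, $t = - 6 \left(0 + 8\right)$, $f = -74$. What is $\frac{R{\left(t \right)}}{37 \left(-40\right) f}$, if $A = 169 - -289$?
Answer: $- \frac{492}{1369} \approx -0.35939$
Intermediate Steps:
$A = 458$ ($A = 169 + 289 = 458$)
$t = -48$ ($t = \left(-6\right) 8 = -48$)
$R{\left(E \right)} = 2 E \left(458 + E\right)$ ($R{\left(E \right)} = \left(E + E\right) \left(E + 458\right) = 2 E \left(458 + E\right)$)
$\frac{R{\left(t \right)}}{37 \left(-40\right) f} = \frac{2 \left(-48\right) \left(458 - 48\right)}{37 \left(-40\right) \left(-74\right)} = \frac{2 \left(-48\right) 410}{\left(-1480\right) \left(-74\right)} = - \frac{39360}{109520} = \left(-39360\right) \frac{1}{109520} = - \frac{492}{1369}$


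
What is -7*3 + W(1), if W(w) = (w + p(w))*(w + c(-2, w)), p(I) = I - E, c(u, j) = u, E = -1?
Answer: -24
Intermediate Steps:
p(I) = 1 + I (p(I) = I - 1*(-1) = I + 1 = 1 + I)
W(w) = (1 + 2*w)*(-2 + w) (W(w) = (w + (1 + w))*(w - 2) = (1 + 2*w)*(-2 + w))
-7*3 + W(1) = -7*3 + (-2 - 3*1 + 2*1**2) = -21 + (-2 - 3 + 2*1) = -21 + (-2 - 3 + 2) = -21 - 3 = -24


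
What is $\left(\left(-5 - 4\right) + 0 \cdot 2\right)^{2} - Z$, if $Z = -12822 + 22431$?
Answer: $-9528$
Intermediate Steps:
$Z = 9609$
$\left(\left(-5 - 4\right) + 0 \cdot 2\right)^{2} - Z = \left(\left(-5 - 4\right) + 0 \cdot 2\right)^{2} - 9609 = \left(\left(-5 - 4\right) + 0\right)^{2} - 9609 = \left(-9 + 0\right)^{2} - 9609 = \left(-9\right)^{2} - 9609 = 81 - 9609 = -9528$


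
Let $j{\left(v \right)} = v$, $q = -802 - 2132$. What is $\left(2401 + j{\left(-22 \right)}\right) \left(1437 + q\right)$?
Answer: $-3561363$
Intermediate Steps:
$q = -2934$
$\left(2401 + j{\left(-22 \right)}\right) \left(1437 + q\right) = \left(2401 - 22\right) \left(1437 - 2934\right) = 2379 \left(-1497\right) = -3561363$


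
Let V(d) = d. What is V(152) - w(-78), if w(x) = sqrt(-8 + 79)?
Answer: 152 - sqrt(71) ≈ 143.57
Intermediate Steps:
w(x) = sqrt(71)
V(152) - w(-78) = 152 - sqrt(71)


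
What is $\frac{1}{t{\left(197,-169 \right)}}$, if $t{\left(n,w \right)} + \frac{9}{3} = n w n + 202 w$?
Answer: $- \frac{1}{6592862} \approx -1.5168 \cdot 10^{-7}$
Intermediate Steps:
$t{\left(n,w \right)} = -3 + 202 w + w n^{2}$ ($t{\left(n,w \right)} = -3 + \left(n w n + 202 w\right) = -3 + \left(w n^{2} + 202 w\right) = -3 + \left(202 w + w n^{2}\right) = -3 + 202 w + w n^{2}$)
$\frac{1}{t{\left(197,-169 \right)}} = \frac{1}{-3 + 202 \left(-169\right) - 169 \cdot 197^{2}} = \frac{1}{-3 - 34138 - 6558721} = \frac{1}{-6592862} = - \frac{1}{6592862}$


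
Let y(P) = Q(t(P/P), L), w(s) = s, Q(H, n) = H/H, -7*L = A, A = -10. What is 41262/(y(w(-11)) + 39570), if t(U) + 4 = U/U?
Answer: 41262/39571 ≈ 1.0427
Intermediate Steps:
L = 10/7 (L = -1/7*(-10) = 10/7 ≈ 1.4286)
t(U) = -3 (t(U) = -4 + U/U = -4 + 1 = -3)
Q(H, n) = 1
y(P) = 1
41262/(y(w(-11)) + 39570) = 41262/(1 + 39570) = 41262/39571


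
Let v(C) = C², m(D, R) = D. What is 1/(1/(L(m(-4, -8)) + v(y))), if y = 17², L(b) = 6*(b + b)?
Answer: 83473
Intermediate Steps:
L(b) = 12*b (L(b) = 6*(2*b) = 12*b)
y = 289
1/(1/(L(m(-4, -8)) + v(y))) = 1/(1/(12*(-4) + 289²)) = 1/(1/(-48 + 83521)) = 1/(1/83473) = 83473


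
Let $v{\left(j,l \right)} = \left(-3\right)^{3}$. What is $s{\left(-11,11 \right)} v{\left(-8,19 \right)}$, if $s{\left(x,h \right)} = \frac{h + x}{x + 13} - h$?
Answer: $297$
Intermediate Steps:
$s{\left(x,h \right)} = - h + \frac{h + x}{13 + x}$ ($s{\left(x,h \right)} = \frac{h + x}{13 + x} - h = - h + \frac{h + x}{13 + x}$)
$v{\left(j,l \right)} = -27$
$s{\left(-11,11 \right)} v{\left(-8,19 \right)} = \frac{-11 - 132 - 11 \left(-11\right)}{13 - 11} \left(-27\right) = \frac{-11 - 132 + 121}{2} \left(-27\right) = \frac{1}{2} \left(-22\right) \left(-27\right) = \left(-11\right) \left(-27\right) = 297$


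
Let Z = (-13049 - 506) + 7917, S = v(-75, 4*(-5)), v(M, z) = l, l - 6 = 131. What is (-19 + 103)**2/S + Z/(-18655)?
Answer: 132402086/2555735 ≈ 51.806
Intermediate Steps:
l = 137 (l = 6 + 131 = 137)
v(M, z) = 137
S = 137
Z = -5638 (Z = -13555 + 7917 = -5638)
(-19 + 103)**2/S + Z/(-18655) = (-19 + 103)**2/137 - 5638/(-18655) = 84**2*(1/137) - 5638*(-1/18655) = 7056*(1/137) + 5638/18655 = 7056/137 + 5638/18655 = 132402086/2555735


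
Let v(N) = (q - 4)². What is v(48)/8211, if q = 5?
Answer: 1/8211 ≈ 0.00012179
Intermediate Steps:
v(N) = 1 (v(N) = (5 - 4)² = 1² = 1)
v(48)/8211 = 1/8211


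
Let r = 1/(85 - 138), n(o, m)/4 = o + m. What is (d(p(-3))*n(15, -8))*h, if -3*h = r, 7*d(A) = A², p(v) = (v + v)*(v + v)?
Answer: 1728/53 ≈ 32.604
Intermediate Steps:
n(o, m) = 4*m + 4*o (n(o, m) = 4*(o + m) = 4*(m + o) = 4*m + 4*o)
p(v) = 4*v² (p(v) = (2*v)*(2*v) = 4*v²)
d(A) = A²/7
r = -1/53 (r = 1/(-53) = -1/53 ≈ -0.018868)
h = 1/159 (h = -⅓*(-1/53) = 1/159 ≈ 0.0062893)
(d(p(-3))*n(15, -8))*h = (((4*(-3)²)²/7)*(4*(-8) + 4*15))*(1/159) = (((4*9)²/7)*(-32 + 60))*(1/159) = (((⅐)*36²)*28)*(1/159) = (((⅐)*1296)*28)*(1/159) = ((1296/7)*28)*(1/159) = 5184*(1/159) = 1728/53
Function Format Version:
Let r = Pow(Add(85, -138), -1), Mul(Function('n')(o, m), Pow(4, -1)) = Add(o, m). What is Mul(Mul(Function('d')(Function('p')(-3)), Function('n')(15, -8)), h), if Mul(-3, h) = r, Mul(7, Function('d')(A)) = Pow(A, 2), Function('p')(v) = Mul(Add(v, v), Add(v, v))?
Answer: Rational(1728, 53) ≈ 32.604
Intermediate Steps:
Function('n')(o, m) = Add(Mul(4, m), Mul(4, o)) (Function('n')(o, m) = Mul(4, Add(o, m)) = Mul(4, Add(m, o)) = Add(Mul(4, m), Mul(4, o)))
Function('p')(v) = Mul(4, Pow(v, 2)) (Function('p')(v) = Mul(Mul(2, v), Mul(2, v)) = Mul(4, Pow(v, 2)))
Function('d')(A) = Mul(Rational(1, 7), Pow(A, 2))
r = Rational(-1, 53) (r = Pow(-53, -1) = Rational(-1, 53) ≈ -0.018868)
h = Rational(1, 159) (h = Mul(Rational(-1, 3), Rational(-1, 53)) = Rational(1, 159) ≈ 0.0062893)
Mul(Mul(Function('d')(Function('p')(-3)), Function('n')(15, -8)), h) = Mul(Mul(Mul(Rational(1, 7), Pow(Mul(4, Pow(-3, 2)), 2)), Add(Mul(4, -8), Mul(4, 15))), Rational(1, 159)) = Mul(Mul(Mul(Rational(1, 7), Pow(Mul(4, 9), 2)), Add(-32, 60)), Rational(1, 159)) = Mul(Mul(Mul(Rational(1, 7), Pow(36, 2)), 28), Rational(1, 159)) = Mul(Mul(Mul(Rational(1, 7), 1296), 28), Rational(1, 159)) = Mul(Mul(Rational(1296, 7), 28), Rational(1, 159)) = Mul(5184, Rational(1, 159)) = Rational(1728, 53)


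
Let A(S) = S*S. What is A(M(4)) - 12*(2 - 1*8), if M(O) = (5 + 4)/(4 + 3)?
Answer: 3609/49 ≈ 73.653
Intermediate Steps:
M(O) = 9/7
A(S) = S²
A(M(4)) - 12*(2 - 1*8) = (9/7)² - 12*(2 - 1*8) = 81/49 - 12*(2 - 8) = 81/49 - 12*(-6) = 81/49 + 72 = 3609/49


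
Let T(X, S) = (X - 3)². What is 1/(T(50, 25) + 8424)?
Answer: 1/10633 ≈ 9.4047e-5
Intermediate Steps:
T(X, S) = (-3 + X)²
1/(T(50, 25) + 8424) = 1/((-3 + 50)² + 8424) = 1/(47² + 8424) = 1/(2209 + 8424) = 1/10633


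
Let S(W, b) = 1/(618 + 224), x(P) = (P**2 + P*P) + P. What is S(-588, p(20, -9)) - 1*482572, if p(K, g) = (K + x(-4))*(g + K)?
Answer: -406325623/842 ≈ -4.8257e+5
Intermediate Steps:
x(P) = P + 2*P**2 (x(P) = (P**2 + P**2) + P = 2*P**2 + P = P + 2*P**2)
p(K, g) = (28 + K)*(K + g) (p(K, g) = (K - 4*(1 + 2*(-4)))*(g + K) = (K - 4*(1 - 8))*(K + g) = (K - 4*(-7))*(K + g) = (K + 28)*(K + g) = (28 + K)*(K + g))
S(W, b) = 1/842
S(-588, p(20, -9)) - 1*482572 = 1/842 - 1*482572 = 1/842 - 482572 = -406325623/842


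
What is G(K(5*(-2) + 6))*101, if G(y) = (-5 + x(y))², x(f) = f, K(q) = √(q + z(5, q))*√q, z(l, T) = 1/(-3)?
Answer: 12827/3 + 2020*√39/3 ≈ 8480.6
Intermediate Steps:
z(l, T) = -⅓
K(q) = √q*√(-⅓ + q) (K(q) = √(q - ⅓)*√q = √(-⅓ + q)*√q = √q*√(-⅓ + q))
G(y) = (-5 + y)²
G(K(5*(-2) + 6))*101 = (-5 + √3*√(5*(-2) + 6)*√(-1 + 3*(5*(-2) + 6))/3)²*101 = (-5 + √3*√(-10 + 6)*√(-1 + 3*(-10 + 6))/3)²*101 = (-5 + √3*√(-4)*√(-1 + 3*(-4))/3)²*101 = (-5 + √3*(2*I)*√(-1 - 12)/3)²*101 = (-5 + √3*(2*I)*√(-13)/3)²*101 = (-5 + √3*(2*I)*(I*√13)/3)²*101 = (-5 - 2*√39/3)²*101 = 101*(-5 - 2*√39/3)²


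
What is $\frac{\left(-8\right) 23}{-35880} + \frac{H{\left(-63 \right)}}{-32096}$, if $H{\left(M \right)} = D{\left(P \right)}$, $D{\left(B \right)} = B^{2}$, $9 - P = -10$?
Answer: $- \frac{38299}{6258720} \approx -0.0061193$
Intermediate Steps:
$P = 19$ ($P = 9 - -10 = 9 + 10 = 19$)
$H{\left(M \right)} = 361$ ($H{\left(M \right)} = 19^{2} = 361$)
$\frac{\left(-8\right) 23}{-35880} + \frac{H{\left(-63 \right)}}{-32096} = \frac{\left(-8\right) 23}{-35880} + \frac{361}{-32096} = \left(-184\right) \left(- \frac{1}{35880}\right) + 361 \left(- \frac{1}{32096}\right) = \frac{1}{195} - \frac{361}{32096} = - \frac{38299}{6258720}$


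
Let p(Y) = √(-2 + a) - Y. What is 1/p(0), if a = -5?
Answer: -I*√7/7 ≈ -0.37796*I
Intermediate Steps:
p(Y) = -Y + I*√7 (p(Y) = √(-2 - 5) - Y = √(-7) - Y = I*√7 - Y = -Y + I*√7)
1/p(0) = 1/(-1*0 + I*√7) = 1/(0 + I*√7) = 1/(I*√7) = -I*√7/7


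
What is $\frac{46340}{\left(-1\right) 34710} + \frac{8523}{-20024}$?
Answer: $- \frac{122374549}{69503304} \approx -1.7607$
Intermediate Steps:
$\frac{46340}{\left(-1\right) 34710} + \frac{8523}{-20024} = \frac{46340}{-34710} + 8523 \left(- \frac{1}{20024}\right) = 46340 \left(- \frac{1}{34710}\right) - \frac{8523}{20024} = - \frac{4634}{3471} - \frac{8523}{20024} = - \frac{122374549}{69503304}$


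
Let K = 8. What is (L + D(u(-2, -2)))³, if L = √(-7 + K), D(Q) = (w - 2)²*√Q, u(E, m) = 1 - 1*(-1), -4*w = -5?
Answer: 371/128 + 4185*√2/2048 ≈ 5.7883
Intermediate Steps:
w = 5/4 (w = -¼*(-5) = 5/4 ≈ 1.2500)
u(E, m) = 2 (u(E, m) = 1 + 1 = 2)
D(Q) = 9*√Q/16 (D(Q) = (5/4 - 2)²*√Q = (-¾)²*√Q = 9*√Q/16)
L = 1 (L = √(-7 + 8) = √1 = 1)
(L + D(u(-2, -2)))³ = (1 + 9*√2/16)³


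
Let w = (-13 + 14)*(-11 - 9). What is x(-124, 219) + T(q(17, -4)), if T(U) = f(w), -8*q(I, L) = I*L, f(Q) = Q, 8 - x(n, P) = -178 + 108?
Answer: 58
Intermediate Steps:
w = -20 (w = 1*(-20) = -20)
x(n, P) = 78 (x(n, P) = 8 - (-178 + 108) = 8 - 1*(-70) = 8 + 70 = 78)
q(I, L) = -I*L/8
T(U) = -20
x(-124, 219) + T(q(17, -4)) = 78 - 20 = 58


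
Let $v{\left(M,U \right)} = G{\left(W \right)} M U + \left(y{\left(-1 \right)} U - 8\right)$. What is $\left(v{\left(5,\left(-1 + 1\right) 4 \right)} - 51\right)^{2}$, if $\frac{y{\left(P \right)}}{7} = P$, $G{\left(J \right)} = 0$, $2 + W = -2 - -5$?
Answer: $3481$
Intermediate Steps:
$W = 1$ ($W = -2 - -3 = -2 + \left(-2 + 5\right) = -2 + 3 = 1$)
$y{\left(P \right)} = 7 P$
$v{\left(M,U \right)} = -8 - 7 U$ ($v{\left(M,U \right)} = 0 M U + \left(7 \left(-1\right) U - 8\right) = 0 U - \left(8 + 7 U\right) = 0 - \left(8 + 7 U\right) = -8 - 7 U$)
$\left(v{\left(5,\left(-1 + 1\right) 4 \right)} - 51\right)^{2} = \left(\left(-8 - 7 \left(-1 + 1\right) 4\right) - 51\right)^{2} = \left(\left(-8 - 7 \cdot 0 \cdot 4\right) - 51\right)^{2} = \left(\left(-8 - 0\right) - 51\right)^{2} = \left(\left(-8 + 0\right) - 51\right)^{2} = \left(-8 - 51\right)^{2} = \left(-59\right)^{2} = 3481$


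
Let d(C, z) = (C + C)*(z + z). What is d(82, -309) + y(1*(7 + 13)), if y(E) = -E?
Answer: -101372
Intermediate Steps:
d(C, z) = 4*C*z (d(C, z) = (2*C)*(2*z) = 4*C*z)
d(82, -309) + y(1*(7 + 13)) = 4*82*(-309) - (7 + 13) = -101352 - 20 = -101372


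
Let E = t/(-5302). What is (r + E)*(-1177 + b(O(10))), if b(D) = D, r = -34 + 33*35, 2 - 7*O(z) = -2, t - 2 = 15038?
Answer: -24410606985/18557 ≈ -1.3154e+6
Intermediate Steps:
t = 15040 (t = 2 + 15038 = 15040)
O(z) = 4/7 (O(z) = 2/7 - 1/7*(-2) = 2/7 + 2/7 = 4/7)
r = 1121 (r = -34 + 1155 = 1121)
E = -7520/2651 (E = 15040/(-5302) = 15040*(-1/5302) = -7520/2651 ≈ -2.8367)
(r + E)*(-1177 + b(O(10))) = (1121 - 7520/2651)*(-1177 + 4/7) = (2964251/2651)*(-8235/7) = -24410606985/18557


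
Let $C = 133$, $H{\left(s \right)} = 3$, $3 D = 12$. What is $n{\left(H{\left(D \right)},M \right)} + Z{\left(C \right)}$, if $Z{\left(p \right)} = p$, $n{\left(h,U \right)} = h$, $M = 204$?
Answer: $136$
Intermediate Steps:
$D = 4$ ($D = \frac{1}{3} \cdot 12 = 4$)
$n{\left(H{\left(D \right)},M \right)} + Z{\left(C \right)} = 3 + 133 = 136$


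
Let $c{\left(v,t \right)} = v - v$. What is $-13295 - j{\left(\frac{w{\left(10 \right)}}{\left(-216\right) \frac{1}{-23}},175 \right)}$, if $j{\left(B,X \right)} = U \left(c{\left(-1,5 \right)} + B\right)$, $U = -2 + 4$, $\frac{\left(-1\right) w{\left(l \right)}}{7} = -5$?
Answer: $- \frac{1436665}{108} \approx -13302.0$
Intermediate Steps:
$w{\left(l \right)} = 35$ ($w{\left(l \right)} = \left(-7\right) \left(-5\right) = 35$)
$c{\left(v,t \right)} = 0$
$U = 2$
$j{\left(B,X \right)} = 2 B$ ($j{\left(B,X \right)} = 2 \left(0 + B\right) = 2 B$)
$-13295 - j{\left(\frac{w{\left(10 \right)}}{\left(-216\right) \frac{1}{-23}},175 \right)} = -13295 - 2 \frac{35}{\left(-216\right) \frac{1}{-23}} = -13295 - 2 \frac{35}{\left(-216\right) \left(- \frac{1}{23}\right)} = -13295 - 2 \frac{35}{\frac{216}{23}} = -13295 - 2 \cdot 35 \cdot \frac{23}{216} = -13295 - 2 \cdot \frac{805}{216} = -13295 - \frac{805}{108} = - \frac{1436665}{108}$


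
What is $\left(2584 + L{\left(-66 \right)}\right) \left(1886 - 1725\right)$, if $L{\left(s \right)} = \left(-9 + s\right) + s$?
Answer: $393323$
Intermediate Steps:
$L{\left(s \right)} = -9 + 2 s$
$\left(2584 + L{\left(-66 \right)}\right) \left(1886 - 1725\right) = \left(2584 + \left(-9 + 2 \left(-66\right)\right)\right) \left(1886 - 1725\right) = \left(2584 - 141\right) 161 = 2443 \cdot 161 = 393323$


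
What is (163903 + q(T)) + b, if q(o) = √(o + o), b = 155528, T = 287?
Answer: 319431 + √574 ≈ 3.1946e+5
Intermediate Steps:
q(o) = √2*√o (q(o) = √(2*o) = √2*√o)
(163903 + q(T)) + b = (163903 + √2*√287) + 155528 = (163903 + √574) + 155528 = 319431 + √574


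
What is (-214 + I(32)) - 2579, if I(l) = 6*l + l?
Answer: -2569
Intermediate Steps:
I(l) = 7*l
(-214 + I(32)) - 2579 = (-214 + 7*32) - 2579 = (-214 + 224) - 2579 = 10 - 2579 = -2569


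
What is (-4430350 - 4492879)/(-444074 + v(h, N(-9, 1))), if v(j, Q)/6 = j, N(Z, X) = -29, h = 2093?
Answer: 8923229/431516 ≈ 20.679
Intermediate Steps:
v(j, Q) = 6*j
(-4430350 - 4492879)/(-444074 + v(h, N(-9, 1))) = (-4430350 - 4492879)/(-444074 + 6*2093) = -8923229/(-444074 + 12558) = -8923229/(-431516) = -8923229*(-1/431516) = 8923229/431516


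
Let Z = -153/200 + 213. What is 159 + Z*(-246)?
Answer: -5205081/100 ≈ -52051.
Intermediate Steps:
Z = 42447/200 (Z = -153*1/200 + 213 = -153/200 + 213 = 42447/200 ≈ 212.23)
159 + Z*(-246) = 159 + (42447/200)*(-246) = 159 - 5220981/100 = -5205081/100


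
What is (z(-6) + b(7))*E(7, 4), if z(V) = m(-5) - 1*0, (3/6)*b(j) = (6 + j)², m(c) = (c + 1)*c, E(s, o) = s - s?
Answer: 0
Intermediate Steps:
E(s, o) = 0
m(c) = c*(1 + c) (m(c) = (1 + c)*c = c*(1 + c))
b(j) = 2*(6 + j)²
z(V) = 20 (z(V) = -5*(1 - 5) - 1*0 = -5*(-4) + 0 = 20 + 0 = 20)
(z(-6) + b(7))*E(7, 4) = (20 + 2*(6 + 7)²)*0 = (20 + 2*13²)*0 = (20 + 2*169)*0 = (20 + 338)*0 = 358*0 = 0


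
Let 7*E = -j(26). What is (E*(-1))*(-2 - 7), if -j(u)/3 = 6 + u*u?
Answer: 18414/7 ≈ 2630.6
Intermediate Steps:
j(u) = -18 - 3*u² (j(u) = -3*(6 + u*u) = -3*(6 + u²) = -18 - 3*u²)
E = 2046/7 (E = (-(-18 - 3*26²))/7 = (-(-18 - 3*676))/7 = (-(-18 - 2028))/7 = (-1*(-2046))/7 = (⅐)*2046 = 2046/7 ≈ 292.29)
(E*(-1))*(-2 - 7) = ((2046/7)*(-1))*(-2 - 7) = -2046/7*(-9) = 18414/7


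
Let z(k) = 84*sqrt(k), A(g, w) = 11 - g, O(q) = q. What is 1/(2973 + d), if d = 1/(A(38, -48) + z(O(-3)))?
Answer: 32549877/96770744186 + 21*I*sqrt(3)/48385372093 ≈ 0.00033636 + 7.5174e-10*I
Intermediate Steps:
d = 1/(-27 + 84*I*sqrt(3)) (d = 1/((11 - 1*38) + 84*sqrt(-3)) = 1/((11 - 38) + 84*(I*sqrt(3))) = 1/(-27 + 84*I*sqrt(3)) ≈ -0.001233 - 0.0066444*I)
1/(2973 + d) = 1/(2973 + (-1/811 - 28*I*sqrt(3)/7299)) = 1/(2411102/811 - 28*I*sqrt(3)/7299)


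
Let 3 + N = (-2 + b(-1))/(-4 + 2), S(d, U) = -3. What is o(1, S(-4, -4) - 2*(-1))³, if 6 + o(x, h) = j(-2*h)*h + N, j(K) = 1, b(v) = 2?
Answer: -1000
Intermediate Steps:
N = -3 (N = -3 + (-2 + 2)/(-4 + 2) = -3 + 0/(-2) = -3 + 0*(-½) = -3 + 0 = -3)
o(x, h) = -9 + h (o(x, h) = -6 + (1*h - 3) = -6 + (h - 3) = -6 + (-3 + h) = -9 + h)
o(1, S(-4, -4) - 2*(-1))³ = (-9 + (-3 - 2*(-1)))³ = (-9 + (-3 + 2))³ = (-9 - 1)³ = (-10)³ = -1000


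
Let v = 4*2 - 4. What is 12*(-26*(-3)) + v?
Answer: 940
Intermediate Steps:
v = 4 (v = 8 - 4 = 4)
12*(-26*(-3)) + v = 12*(-26*(-3)) + 4 = 12*78 + 4 = 936 + 4 = 940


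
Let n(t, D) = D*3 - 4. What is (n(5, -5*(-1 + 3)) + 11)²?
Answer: 529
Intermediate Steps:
n(t, D) = -4 + 3*D (n(t, D) = 3*D - 4 = -4 + 3*D)
(n(5, -5*(-1 + 3)) + 11)² = ((-4 + 3*(-5*(-1 + 3))) + 11)² = ((-4 + 3*(-5*2)) + 11)² = ((-4 + 3*(-10)) + 11)² = ((-4 - 30) + 11)² = (-34 + 11)² = (-23)² = 529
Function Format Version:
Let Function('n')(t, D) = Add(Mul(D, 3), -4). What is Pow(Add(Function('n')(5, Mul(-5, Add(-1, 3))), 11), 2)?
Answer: 529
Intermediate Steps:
Function('n')(t, D) = Add(-4, Mul(3, D)) (Function('n')(t, D) = Add(Mul(3, D), -4) = Add(-4, Mul(3, D)))
Pow(Add(Function('n')(5, Mul(-5, Add(-1, 3))), 11), 2) = Pow(Add(Add(-4, Mul(3, Mul(-5, Add(-1, 3)))), 11), 2) = Pow(Add(Add(-4, Mul(3, Mul(-5, 2))), 11), 2) = Pow(Add(Add(-4, Mul(3, -10)), 11), 2) = Pow(Add(Add(-4, -30), 11), 2) = Pow(Add(-34, 11), 2) = Pow(-23, 2) = 529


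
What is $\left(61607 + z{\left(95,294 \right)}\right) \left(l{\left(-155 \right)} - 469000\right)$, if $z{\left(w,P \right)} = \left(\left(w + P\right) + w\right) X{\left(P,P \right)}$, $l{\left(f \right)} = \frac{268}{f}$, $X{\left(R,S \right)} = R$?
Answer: $- \frac{14822783231004}{155} \approx -9.5631 \cdot 10^{10}$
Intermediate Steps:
$z{\left(w,P \right)} = P \left(P + 2 w\right)$ ($z{\left(w,P \right)} = \left(\left(w + P\right) + w\right) P = \left(\left(P + w\right) + w\right) P = \left(P + 2 w\right) P = P \left(P + 2 w\right)$)
$\left(61607 + z{\left(95,294 \right)}\right) \left(l{\left(-155 \right)} - 469000\right) = \left(61607 + 294 \left(294 + 2 \cdot 95\right)\right) \left(\frac{268}{-155} - 469000\right) = \left(61607 + 294 \left(294 + 190\right)\right) \left(268 \left(- \frac{1}{155}\right) - 469000\right) = \left(61607 + 294 \cdot 484\right) \left(- \frac{268}{155} - 469000\right) = \left(61607 + 142296\right) \left(- \frac{72695268}{155}\right) = 203903 \left(- \frac{72695268}{155}\right) = - \frac{14822783231004}{155}$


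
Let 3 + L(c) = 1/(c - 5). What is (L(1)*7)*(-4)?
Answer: 91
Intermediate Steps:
L(c) = -3 + 1/(-5 + c) (L(c) = -3 + 1/(c - 5) = -3 + 1/(-5 + c))
(L(1)*7)*(-4) = (((16 - 3*1)/(-5 + 1))*7)*(-4) = (((16 - 3)/(-4))*7)*(-4) = (-¼*13*7)*(-4) = -13/4*7*(-4) = -91/4*(-4) = 91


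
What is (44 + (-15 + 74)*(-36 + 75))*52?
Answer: 121940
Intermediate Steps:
(44 + (-15 + 74)*(-36 + 75))*52 = (44 + 59*39)*52 = (44 + 2301)*52 = 2345*52 = 121940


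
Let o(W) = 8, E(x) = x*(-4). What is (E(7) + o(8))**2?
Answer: 400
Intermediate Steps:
E(x) = -4*x
(E(7) + o(8))**2 = (-4*7 + 8)**2 = (-28 + 8)**2 = (-20)**2 = 400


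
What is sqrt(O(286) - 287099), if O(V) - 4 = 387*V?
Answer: I*sqrt(176413) ≈ 420.02*I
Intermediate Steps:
O(V) = 4 + 387*V
sqrt(O(286) - 287099) = sqrt((4 + 387*286) - 287099) = sqrt((4 + 110682) - 287099) = sqrt(110686 - 287099) = sqrt(-176413) = I*sqrt(176413)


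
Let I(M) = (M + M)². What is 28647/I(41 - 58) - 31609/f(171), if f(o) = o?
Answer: -31641367/197676 ≈ -160.07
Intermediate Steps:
I(M) = 4*M² (I(M) = (2*M)² = 4*M²)
28647/I(41 - 58) - 31609/f(171) = 28647/((4*(41 - 58)²)) - 31609/171 = 28647/((4*(-17)²)) - 31609*1/171 = 28647/((4*289)) - 31609/171 = 28647/1156 - 31609/171 = -31641367/197676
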